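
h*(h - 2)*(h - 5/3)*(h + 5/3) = h^4 - 2*h^3 - 25*h^2/9 + 50*h/9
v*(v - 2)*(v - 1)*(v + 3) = v^4 - 7*v^2 + 6*v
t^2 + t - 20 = (t - 4)*(t + 5)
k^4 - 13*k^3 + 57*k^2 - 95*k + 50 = (k - 5)^2*(k - 2)*(k - 1)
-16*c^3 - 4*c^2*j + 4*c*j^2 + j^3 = (-2*c + j)*(2*c + j)*(4*c + j)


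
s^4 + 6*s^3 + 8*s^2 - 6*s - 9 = (s - 1)*(s + 1)*(s + 3)^2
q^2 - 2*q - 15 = (q - 5)*(q + 3)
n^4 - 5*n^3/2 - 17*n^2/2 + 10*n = n*(n - 4)*(n - 1)*(n + 5/2)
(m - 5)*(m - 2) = m^2 - 7*m + 10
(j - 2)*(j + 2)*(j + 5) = j^3 + 5*j^2 - 4*j - 20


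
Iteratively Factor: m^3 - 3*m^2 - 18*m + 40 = (m - 2)*(m^2 - m - 20) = (m - 2)*(m + 4)*(m - 5)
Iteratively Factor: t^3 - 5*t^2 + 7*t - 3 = (t - 1)*(t^2 - 4*t + 3) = (t - 1)^2*(t - 3)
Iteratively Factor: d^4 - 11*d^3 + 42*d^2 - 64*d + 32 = (d - 4)*(d^3 - 7*d^2 + 14*d - 8) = (d - 4)*(d - 1)*(d^2 - 6*d + 8) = (d - 4)*(d - 2)*(d - 1)*(d - 4)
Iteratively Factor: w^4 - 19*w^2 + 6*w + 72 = (w + 2)*(w^3 - 2*w^2 - 15*w + 36) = (w - 3)*(w + 2)*(w^2 + w - 12) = (w - 3)*(w + 2)*(w + 4)*(w - 3)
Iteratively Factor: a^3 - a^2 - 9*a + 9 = (a + 3)*(a^2 - 4*a + 3) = (a - 1)*(a + 3)*(a - 3)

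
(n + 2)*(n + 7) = n^2 + 9*n + 14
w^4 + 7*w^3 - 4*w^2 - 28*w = w*(w - 2)*(w + 2)*(w + 7)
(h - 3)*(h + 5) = h^2 + 2*h - 15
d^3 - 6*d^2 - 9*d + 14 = (d - 7)*(d - 1)*(d + 2)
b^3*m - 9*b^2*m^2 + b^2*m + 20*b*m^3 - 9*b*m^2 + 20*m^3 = (b - 5*m)*(b - 4*m)*(b*m + m)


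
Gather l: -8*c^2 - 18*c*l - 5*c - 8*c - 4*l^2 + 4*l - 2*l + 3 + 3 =-8*c^2 - 13*c - 4*l^2 + l*(2 - 18*c) + 6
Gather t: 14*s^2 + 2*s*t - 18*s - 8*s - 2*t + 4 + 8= 14*s^2 - 26*s + t*(2*s - 2) + 12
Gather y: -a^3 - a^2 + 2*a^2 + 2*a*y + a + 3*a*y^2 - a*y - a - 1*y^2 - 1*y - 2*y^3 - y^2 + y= -a^3 + a^2 + a*y - 2*y^3 + y^2*(3*a - 2)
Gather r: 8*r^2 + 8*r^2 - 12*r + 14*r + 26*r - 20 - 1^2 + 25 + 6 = 16*r^2 + 28*r + 10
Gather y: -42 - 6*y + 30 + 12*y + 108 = 6*y + 96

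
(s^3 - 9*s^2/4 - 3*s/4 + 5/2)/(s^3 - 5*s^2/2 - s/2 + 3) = (4*s - 5)/(2*(2*s - 3))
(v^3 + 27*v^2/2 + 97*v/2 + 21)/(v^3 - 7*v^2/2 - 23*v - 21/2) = (v^2 + 13*v + 42)/(v^2 - 4*v - 21)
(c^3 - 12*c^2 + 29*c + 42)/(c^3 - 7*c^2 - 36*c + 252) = (c + 1)/(c + 6)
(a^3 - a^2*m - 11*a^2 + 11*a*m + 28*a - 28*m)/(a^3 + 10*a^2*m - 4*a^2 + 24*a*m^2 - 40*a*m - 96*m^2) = (a^2 - a*m - 7*a + 7*m)/(a^2 + 10*a*m + 24*m^2)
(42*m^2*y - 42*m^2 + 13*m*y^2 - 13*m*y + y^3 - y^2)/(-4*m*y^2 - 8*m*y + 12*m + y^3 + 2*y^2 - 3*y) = (42*m^2 + 13*m*y + y^2)/(-4*m*y - 12*m + y^2 + 3*y)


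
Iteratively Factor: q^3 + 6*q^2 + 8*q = (q)*(q^2 + 6*q + 8) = q*(q + 4)*(q + 2)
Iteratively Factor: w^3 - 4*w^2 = (w)*(w^2 - 4*w) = w*(w - 4)*(w)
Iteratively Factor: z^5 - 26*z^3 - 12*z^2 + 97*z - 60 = (z + 3)*(z^4 - 3*z^3 - 17*z^2 + 39*z - 20) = (z + 3)*(z + 4)*(z^3 - 7*z^2 + 11*z - 5) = (z - 1)*(z + 3)*(z + 4)*(z^2 - 6*z + 5) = (z - 1)^2*(z + 3)*(z + 4)*(z - 5)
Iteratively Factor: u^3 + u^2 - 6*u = (u)*(u^2 + u - 6) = u*(u + 3)*(u - 2)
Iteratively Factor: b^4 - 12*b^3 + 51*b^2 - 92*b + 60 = (b - 2)*(b^3 - 10*b^2 + 31*b - 30) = (b - 5)*(b - 2)*(b^2 - 5*b + 6) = (b - 5)*(b - 3)*(b - 2)*(b - 2)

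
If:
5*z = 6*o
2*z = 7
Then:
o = 35/12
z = 7/2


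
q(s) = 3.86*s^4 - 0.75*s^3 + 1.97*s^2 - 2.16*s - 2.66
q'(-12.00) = -27053.76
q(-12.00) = 81643.90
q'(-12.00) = -27053.76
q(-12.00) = 81643.90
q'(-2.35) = -224.22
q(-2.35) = 140.75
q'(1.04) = 16.87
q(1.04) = 0.90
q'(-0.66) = -10.18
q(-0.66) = 0.57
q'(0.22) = -1.24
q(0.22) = -3.04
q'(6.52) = 4207.35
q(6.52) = 6834.66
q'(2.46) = 223.77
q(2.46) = 134.14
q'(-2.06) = -154.80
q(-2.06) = 86.22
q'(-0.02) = -2.24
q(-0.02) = -2.62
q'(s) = 15.44*s^3 - 2.25*s^2 + 3.94*s - 2.16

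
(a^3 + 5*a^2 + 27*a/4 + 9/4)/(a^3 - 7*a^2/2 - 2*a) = (2*a^2 + 9*a + 9)/(2*a*(a - 4))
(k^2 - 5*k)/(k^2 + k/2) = 2*(k - 5)/(2*k + 1)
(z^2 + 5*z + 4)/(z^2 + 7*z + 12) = (z + 1)/(z + 3)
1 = 1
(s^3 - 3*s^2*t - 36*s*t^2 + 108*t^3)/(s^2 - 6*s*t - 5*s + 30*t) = (s^2 + 3*s*t - 18*t^2)/(s - 5)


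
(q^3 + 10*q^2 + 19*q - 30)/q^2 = q + 10 + 19/q - 30/q^2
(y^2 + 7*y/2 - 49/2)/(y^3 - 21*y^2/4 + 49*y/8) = 4*(y + 7)/(y*(4*y - 7))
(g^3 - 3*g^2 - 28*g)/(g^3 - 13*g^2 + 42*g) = (g + 4)/(g - 6)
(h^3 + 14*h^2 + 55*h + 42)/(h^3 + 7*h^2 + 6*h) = (h + 7)/h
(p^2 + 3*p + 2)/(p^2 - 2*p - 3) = (p + 2)/(p - 3)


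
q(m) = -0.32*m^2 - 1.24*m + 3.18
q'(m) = -0.64*m - 1.24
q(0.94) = 1.73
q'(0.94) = -1.84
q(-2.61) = 4.24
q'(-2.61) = 0.43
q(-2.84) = 4.12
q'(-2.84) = 0.58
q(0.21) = 2.91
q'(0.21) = -1.37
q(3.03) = -3.52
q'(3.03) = -3.18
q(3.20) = -4.06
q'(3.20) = -3.29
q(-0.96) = 4.08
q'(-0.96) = -0.63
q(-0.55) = 3.77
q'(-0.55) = -0.89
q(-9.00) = -11.58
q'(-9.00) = 4.52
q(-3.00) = 4.02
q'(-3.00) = 0.68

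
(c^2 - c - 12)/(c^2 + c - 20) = (c + 3)/(c + 5)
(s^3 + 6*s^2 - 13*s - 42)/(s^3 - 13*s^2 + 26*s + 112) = (s^2 + 4*s - 21)/(s^2 - 15*s + 56)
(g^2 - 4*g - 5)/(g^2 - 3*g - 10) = (g + 1)/(g + 2)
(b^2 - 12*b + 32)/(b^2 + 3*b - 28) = (b - 8)/(b + 7)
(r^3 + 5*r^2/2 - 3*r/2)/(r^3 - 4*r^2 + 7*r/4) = 2*(r + 3)/(2*r - 7)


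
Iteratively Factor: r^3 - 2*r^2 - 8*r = (r - 4)*(r^2 + 2*r) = r*(r - 4)*(r + 2)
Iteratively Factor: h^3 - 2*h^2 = (h)*(h^2 - 2*h) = h^2*(h - 2)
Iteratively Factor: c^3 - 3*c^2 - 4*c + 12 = (c - 2)*(c^2 - c - 6) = (c - 2)*(c + 2)*(c - 3)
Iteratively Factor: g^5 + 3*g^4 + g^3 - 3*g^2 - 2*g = (g + 1)*(g^4 + 2*g^3 - g^2 - 2*g) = g*(g + 1)*(g^3 + 2*g^2 - g - 2) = g*(g + 1)*(g + 2)*(g^2 - 1) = g*(g - 1)*(g + 1)*(g + 2)*(g + 1)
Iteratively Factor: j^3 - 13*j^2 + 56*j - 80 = (j - 4)*(j^2 - 9*j + 20) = (j - 5)*(j - 4)*(j - 4)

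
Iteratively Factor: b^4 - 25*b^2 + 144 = (b + 4)*(b^3 - 4*b^2 - 9*b + 36) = (b - 4)*(b + 4)*(b^2 - 9) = (b - 4)*(b - 3)*(b + 4)*(b + 3)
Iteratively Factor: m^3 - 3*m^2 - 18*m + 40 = (m - 5)*(m^2 + 2*m - 8) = (m - 5)*(m + 4)*(m - 2)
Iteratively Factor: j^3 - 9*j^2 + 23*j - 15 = (j - 1)*(j^2 - 8*j + 15) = (j - 3)*(j - 1)*(j - 5)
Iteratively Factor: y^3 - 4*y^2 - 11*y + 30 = (y - 5)*(y^2 + y - 6) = (y - 5)*(y + 3)*(y - 2)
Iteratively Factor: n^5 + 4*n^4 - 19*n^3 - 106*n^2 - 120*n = (n + 2)*(n^4 + 2*n^3 - 23*n^2 - 60*n) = (n + 2)*(n + 3)*(n^3 - n^2 - 20*n) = n*(n + 2)*(n + 3)*(n^2 - n - 20) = n*(n + 2)*(n + 3)*(n + 4)*(n - 5)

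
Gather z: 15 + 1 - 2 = 14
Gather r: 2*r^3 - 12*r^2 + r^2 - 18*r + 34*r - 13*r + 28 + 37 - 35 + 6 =2*r^3 - 11*r^2 + 3*r + 36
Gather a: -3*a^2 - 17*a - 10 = -3*a^2 - 17*a - 10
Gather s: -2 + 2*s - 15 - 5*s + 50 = 33 - 3*s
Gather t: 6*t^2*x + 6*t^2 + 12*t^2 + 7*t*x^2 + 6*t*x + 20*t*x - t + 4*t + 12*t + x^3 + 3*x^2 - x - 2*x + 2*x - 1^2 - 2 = t^2*(6*x + 18) + t*(7*x^2 + 26*x + 15) + x^3 + 3*x^2 - x - 3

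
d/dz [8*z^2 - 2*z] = 16*z - 2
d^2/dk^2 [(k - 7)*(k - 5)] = 2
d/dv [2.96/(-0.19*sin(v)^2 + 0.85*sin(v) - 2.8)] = (1.1248*sin(v) - 2.516)*cos(v)/(0.19*sin(v)^2 - 0.85*sin(v) + 2.8)^2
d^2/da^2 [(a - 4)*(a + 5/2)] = 2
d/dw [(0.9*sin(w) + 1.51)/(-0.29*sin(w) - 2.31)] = -1.6411*cos(w)/(0.29*sin(w) + 2.31)^2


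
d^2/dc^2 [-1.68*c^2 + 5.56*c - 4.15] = -3.36000000000000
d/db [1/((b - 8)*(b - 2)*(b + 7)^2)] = (-2*(b - 8)*(b - 2) - (b - 8)*(b + 7) - (b - 2)*(b + 7))/((b - 8)^2*(b - 2)^2*(b + 7)^3)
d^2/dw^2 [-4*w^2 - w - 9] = -8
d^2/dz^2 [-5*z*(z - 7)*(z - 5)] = 120 - 30*z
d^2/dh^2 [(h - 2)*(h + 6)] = 2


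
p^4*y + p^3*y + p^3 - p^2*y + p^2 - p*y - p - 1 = (p - 1)*(p + 1)^2*(p*y + 1)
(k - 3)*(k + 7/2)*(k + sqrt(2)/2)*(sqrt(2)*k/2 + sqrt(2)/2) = sqrt(2)*k^4/2 + k^3/2 + 3*sqrt(2)*k^3/4 - 5*sqrt(2)*k^2 + 3*k^2/4 - 21*sqrt(2)*k/4 - 5*k - 21/4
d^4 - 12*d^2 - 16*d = d*(d - 4)*(d + 2)^2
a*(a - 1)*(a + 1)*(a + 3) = a^4 + 3*a^3 - a^2 - 3*a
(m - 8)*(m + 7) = m^2 - m - 56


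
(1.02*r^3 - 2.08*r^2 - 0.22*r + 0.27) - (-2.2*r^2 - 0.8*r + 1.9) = 1.02*r^3 + 0.12*r^2 + 0.58*r - 1.63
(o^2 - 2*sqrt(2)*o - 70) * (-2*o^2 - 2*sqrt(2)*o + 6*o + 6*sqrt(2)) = -2*o^4 + 2*sqrt(2)*o^3 + 6*o^3 - 6*sqrt(2)*o^2 + 148*o^2 - 444*o + 140*sqrt(2)*o - 420*sqrt(2)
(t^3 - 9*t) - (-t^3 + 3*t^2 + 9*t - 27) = 2*t^3 - 3*t^2 - 18*t + 27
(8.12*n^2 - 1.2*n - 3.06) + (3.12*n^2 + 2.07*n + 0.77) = 11.24*n^2 + 0.87*n - 2.29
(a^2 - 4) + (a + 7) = a^2 + a + 3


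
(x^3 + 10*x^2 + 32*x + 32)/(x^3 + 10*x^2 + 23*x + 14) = (x^2 + 8*x + 16)/(x^2 + 8*x + 7)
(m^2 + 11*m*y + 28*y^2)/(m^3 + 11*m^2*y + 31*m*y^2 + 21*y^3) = (m + 4*y)/(m^2 + 4*m*y + 3*y^2)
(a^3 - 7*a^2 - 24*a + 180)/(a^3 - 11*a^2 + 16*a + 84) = (a^2 - a - 30)/(a^2 - 5*a - 14)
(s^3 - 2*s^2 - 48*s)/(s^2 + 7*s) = (s^2 - 2*s - 48)/(s + 7)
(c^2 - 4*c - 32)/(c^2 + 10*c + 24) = (c - 8)/(c + 6)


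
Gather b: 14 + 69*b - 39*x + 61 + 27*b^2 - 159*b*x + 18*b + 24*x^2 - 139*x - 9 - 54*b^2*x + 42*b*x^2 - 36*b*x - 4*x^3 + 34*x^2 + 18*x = b^2*(27 - 54*x) + b*(42*x^2 - 195*x + 87) - 4*x^3 + 58*x^2 - 160*x + 66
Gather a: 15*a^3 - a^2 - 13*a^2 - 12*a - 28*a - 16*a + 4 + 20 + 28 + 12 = 15*a^3 - 14*a^2 - 56*a + 64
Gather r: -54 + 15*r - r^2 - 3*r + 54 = -r^2 + 12*r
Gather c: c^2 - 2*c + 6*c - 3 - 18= c^2 + 4*c - 21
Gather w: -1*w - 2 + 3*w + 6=2*w + 4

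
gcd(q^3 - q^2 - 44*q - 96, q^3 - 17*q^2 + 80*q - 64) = q - 8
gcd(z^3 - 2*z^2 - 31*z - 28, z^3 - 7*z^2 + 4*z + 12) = z + 1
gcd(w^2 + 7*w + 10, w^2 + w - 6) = 1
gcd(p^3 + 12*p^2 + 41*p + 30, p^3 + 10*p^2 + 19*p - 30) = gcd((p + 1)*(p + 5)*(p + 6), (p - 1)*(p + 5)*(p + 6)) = p^2 + 11*p + 30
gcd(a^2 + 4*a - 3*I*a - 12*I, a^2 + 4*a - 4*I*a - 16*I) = a + 4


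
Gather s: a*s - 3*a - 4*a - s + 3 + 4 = -7*a + s*(a - 1) + 7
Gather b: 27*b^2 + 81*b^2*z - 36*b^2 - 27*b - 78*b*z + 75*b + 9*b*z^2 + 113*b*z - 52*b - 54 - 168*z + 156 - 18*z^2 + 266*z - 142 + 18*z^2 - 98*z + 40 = b^2*(81*z - 9) + b*(9*z^2 + 35*z - 4)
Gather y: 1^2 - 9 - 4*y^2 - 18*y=-4*y^2 - 18*y - 8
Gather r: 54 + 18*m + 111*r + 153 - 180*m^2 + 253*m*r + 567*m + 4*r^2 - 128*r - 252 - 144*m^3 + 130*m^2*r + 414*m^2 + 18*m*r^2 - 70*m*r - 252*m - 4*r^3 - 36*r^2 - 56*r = -144*m^3 + 234*m^2 + 333*m - 4*r^3 + r^2*(18*m - 32) + r*(130*m^2 + 183*m - 73) - 45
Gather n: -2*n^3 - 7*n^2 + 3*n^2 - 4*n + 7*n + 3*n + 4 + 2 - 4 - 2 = -2*n^3 - 4*n^2 + 6*n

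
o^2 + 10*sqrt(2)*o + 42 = (o + 3*sqrt(2))*(o + 7*sqrt(2))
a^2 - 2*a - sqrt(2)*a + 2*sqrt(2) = (a - 2)*(a - sqrt(2))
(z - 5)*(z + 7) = z^2 + 2*z - 35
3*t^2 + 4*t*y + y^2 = (t + y)*(3*t + y)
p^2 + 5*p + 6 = (p + 2)*(p + 3)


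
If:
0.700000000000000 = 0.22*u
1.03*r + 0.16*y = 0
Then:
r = -0.155339805825243*y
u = 3.18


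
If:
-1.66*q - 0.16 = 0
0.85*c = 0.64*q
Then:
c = -0.07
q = -0.10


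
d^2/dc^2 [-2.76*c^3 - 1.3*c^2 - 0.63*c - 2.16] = -16.56*c - 2.6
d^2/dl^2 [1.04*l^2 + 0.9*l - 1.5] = 2.08000000000000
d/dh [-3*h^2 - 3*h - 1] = -6*h - 3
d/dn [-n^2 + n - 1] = 1 - 2*n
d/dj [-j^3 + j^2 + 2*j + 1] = -3*j^2 + 2*j + 2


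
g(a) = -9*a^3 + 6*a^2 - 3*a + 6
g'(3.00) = -210.00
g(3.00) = -192.00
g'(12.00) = -3747.00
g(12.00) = -14718.00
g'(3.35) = -265.81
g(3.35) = -275.07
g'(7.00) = -1242.00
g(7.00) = -2808.00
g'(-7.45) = -1590.97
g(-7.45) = 4082.81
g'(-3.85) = -449.41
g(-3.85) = 620.08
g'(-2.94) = -271.66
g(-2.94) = 295.39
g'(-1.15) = -52.51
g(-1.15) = 31.07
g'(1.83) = -71.46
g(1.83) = -34.55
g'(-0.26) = -7.95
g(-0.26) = 7.34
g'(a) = -27*a^2 + 12*a - 3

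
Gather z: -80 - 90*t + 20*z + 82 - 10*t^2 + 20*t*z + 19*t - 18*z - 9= -10*t^2 - 71*t + z*(20*t + 2) - 7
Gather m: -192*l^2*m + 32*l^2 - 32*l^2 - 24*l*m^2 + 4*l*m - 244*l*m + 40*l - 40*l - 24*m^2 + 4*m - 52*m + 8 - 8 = m^2*(-24*l - 24) + m*(-192*l^2 - 240*l - 48)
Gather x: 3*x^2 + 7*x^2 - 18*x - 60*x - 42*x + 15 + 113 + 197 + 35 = 10*x^2 - 120*x + 360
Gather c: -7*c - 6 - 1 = -7*c - 7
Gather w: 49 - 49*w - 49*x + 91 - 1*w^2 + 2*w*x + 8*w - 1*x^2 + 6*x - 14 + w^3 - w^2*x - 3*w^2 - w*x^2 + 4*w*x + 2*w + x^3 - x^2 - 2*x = w^3 + w^2*(-x - 4) + w*(-x^2 + 6*x - 39) + x^3 - 2*x^2 - 45*x + 126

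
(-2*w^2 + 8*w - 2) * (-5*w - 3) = 10*w^3 - 34*w^2 - 14*w + 6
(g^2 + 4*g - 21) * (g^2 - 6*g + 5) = g^4 - 2*g^3 - 40*g^2 + 146*g - 105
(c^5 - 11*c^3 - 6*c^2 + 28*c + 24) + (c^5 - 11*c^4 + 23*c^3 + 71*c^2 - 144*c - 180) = 2*c^5 - 11*c^4 + 12*c^3 + 65*c^2 - 116*c - 156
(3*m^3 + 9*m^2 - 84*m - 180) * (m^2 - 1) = 3*m^5 + 9*m^4 - 87*m^3 - 189*m^2 + 84*m + 180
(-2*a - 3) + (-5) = -2*a - 8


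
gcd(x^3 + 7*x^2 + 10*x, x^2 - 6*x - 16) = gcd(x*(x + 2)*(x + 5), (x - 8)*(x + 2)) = x + 2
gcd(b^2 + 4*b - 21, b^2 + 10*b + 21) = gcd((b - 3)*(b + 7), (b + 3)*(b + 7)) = b + 7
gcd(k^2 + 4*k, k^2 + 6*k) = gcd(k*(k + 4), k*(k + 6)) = k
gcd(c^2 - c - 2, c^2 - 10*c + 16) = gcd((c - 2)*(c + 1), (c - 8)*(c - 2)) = c - 2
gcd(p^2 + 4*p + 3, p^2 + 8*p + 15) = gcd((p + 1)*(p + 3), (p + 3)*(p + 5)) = p + 3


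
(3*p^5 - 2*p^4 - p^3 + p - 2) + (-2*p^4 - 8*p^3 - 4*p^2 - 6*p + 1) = 3*p^5 - 4*p^4 - 9*p^3 - 4*p^2 - 5*p - 1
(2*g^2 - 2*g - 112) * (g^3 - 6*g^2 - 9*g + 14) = 2*g^5 - 14*g^4 - 118*g^3 + 718*g^2 + 980*g - 1568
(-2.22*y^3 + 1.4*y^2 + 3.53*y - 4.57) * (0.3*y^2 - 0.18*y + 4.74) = -0.666*y^5 + 0.8196*y^4 - 9.7158*y^3 + 4.6296*y^2 + 17.5548*y - 21.6618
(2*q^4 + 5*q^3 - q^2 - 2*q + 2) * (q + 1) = 2*q^5 + 7*q^4 + 4*q^3 - 3*q^2 + 2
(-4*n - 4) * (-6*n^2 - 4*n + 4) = 24*n^3 + 40*n^2 - 16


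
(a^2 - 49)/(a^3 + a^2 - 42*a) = (a - 7)/(a*(a - 6))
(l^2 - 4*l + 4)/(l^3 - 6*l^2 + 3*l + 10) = (l - 2)/(l^2 - 4*l - 5)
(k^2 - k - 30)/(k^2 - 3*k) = (k^2 - k - 30)/(k*(k - 3))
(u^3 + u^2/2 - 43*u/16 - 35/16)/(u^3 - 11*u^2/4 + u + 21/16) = (4*u^2 + 9*u + 5)/(4*u^2 - 4*u - 3)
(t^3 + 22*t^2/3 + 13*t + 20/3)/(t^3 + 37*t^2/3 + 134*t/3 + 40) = (t + 1)/(t + 6)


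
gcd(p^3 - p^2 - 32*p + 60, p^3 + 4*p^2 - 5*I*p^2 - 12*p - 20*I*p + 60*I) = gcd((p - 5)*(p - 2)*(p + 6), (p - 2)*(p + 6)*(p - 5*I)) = p^2 + 4*p - 12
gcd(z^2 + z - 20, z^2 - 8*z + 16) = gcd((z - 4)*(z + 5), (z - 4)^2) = z - 4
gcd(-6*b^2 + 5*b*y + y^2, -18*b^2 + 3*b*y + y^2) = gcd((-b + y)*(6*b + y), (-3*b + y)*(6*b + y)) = 6*b + y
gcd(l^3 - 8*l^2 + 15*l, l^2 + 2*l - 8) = 1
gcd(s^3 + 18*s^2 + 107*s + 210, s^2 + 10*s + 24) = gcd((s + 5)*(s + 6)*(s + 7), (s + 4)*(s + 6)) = s + 6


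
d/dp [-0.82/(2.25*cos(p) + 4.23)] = -1.845*sin(p)/(2.25*cos(p) + 4.23)^2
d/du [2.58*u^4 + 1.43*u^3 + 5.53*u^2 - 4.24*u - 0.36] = 10.32*u^3 + 4.29*u^2 + 11.06*u - 4.24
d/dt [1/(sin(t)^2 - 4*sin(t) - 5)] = 2*(2 - sin(t))*cos(t)/((sin(t) - 5)^2*(sin(t) + 1)^2)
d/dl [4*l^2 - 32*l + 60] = 8*l - 32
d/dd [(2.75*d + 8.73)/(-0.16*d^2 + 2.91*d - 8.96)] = (0.44*d^2 + 2.7936*d - 50.0443)/(0.0256*d^4 - 0.9312*d^3 + 11.3353*d^2 - 52.1472*d + 80.2816)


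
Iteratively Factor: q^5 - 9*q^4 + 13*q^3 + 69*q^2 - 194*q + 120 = (q + 3)*(q^4 - 12*q^3 + 49*q^2 - 78*q + 40) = (q - 1)*(q + 3)*(q^3 - 11*q^2 + 38*q - 40) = (q - 2)*(q - 1)*(q + 3)*(q^2 - 9*q + 20) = (q - 5)*(q - 2)*(q - 1)*(q + 3)*(q - 4)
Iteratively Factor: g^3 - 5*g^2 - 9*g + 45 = (g - 5)*(g^2 - 9) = (g - 5)*(g - 3)*(g + 3)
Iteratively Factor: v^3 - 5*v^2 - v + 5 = (v + 1)*(v^2 - 6*v + 5) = (v - 5)*(v + 1)*(v - 1)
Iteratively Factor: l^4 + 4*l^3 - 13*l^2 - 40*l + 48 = (l - 3)*(l^3 + 7*l^2 + 8*l - 16) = (l - 3)*(l + 4)*(l^2 + 3*l - 4) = (l - 3)*(l + 4)^2*(l - 1)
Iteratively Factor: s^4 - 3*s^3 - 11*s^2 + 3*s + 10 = (s - 5)*(s^3 + 2*s^2 - s - 2) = (s - 5)*(s + 2)*(s^2 - 1) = (s - 5)*(s - 1)*(s + 2)*(s + 1)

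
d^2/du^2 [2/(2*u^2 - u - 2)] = 4*(4*u^2 - 2*u - (4*u - 1)^2 - 4)/(-2*u^2 + u + 2)^3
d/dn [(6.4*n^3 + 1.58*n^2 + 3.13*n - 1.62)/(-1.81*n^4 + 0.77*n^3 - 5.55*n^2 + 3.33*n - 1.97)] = (11.584*n^6 + 5.7196*n^5 - 19.7407*n^4 + 26.075*n^3 - 11.4489*n^2 - 24.2072*n - 0.7715)/(3.2761*n^8 - 2.7874*n^7 + 20.6839*n^6 - 20.6016*n^5 + 43.0621*n^4 - 39.9968*n^3 + 32.9559*n^2 - 13.1202*n + 3.8809)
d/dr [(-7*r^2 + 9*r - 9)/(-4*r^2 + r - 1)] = 29*r*(r - 2)/(16*r^4 - 8*r^3 + 9*r^2 - 2*r + 1)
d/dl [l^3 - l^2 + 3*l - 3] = 3*l^2 - 2*l + 3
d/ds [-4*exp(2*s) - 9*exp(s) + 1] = (-8*exp(s) - 9)*exp(s)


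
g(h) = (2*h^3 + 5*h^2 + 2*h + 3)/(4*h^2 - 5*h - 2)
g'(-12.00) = 0.48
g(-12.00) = -4.35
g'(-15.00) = 0.49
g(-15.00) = -5.81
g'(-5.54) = 0.45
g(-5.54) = -1.31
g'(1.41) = -136.92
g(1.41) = -19.47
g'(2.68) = -2.26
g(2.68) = 6.21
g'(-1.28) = 0.48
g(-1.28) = 0.41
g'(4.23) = 0.03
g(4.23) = 5.21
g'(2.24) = -7.13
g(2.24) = 8.01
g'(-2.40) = 0.37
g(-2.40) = -0.02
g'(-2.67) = 0.37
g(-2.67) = -0.12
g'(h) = (5 - 8*h)*(2*h^3 + 5*h^2 + 2*h + 3)/(4*h^2 - 5*h - 2)^2 + (6*h^2 + 10*h + 2)/(4*h^2 - 5*h - 2)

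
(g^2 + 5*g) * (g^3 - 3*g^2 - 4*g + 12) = g^5 + 2*g^4 - 19*g^3 - 8*g^2 + 60*g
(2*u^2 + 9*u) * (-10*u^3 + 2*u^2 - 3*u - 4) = -20*u^5 - 86*u^4 + 12*u^3 - 35*u^2 - 36*u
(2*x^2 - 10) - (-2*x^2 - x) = 4*x^2 + x - 10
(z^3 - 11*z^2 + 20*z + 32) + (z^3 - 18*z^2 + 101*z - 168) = 2*z^3 - 29*z^2 + 121*z - 136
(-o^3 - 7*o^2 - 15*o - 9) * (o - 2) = -o^4 - 5*o^3 - o^2 + 21*o + 18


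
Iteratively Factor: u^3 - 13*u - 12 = (u + 1)*(u^2 - u - 12) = (u + 1)*(u + 3)*(u - 4)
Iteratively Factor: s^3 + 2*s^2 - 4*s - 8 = (s - 2)*(s^2 + 4*s + 4) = (s - 2)*(s + 2)*(s + 2)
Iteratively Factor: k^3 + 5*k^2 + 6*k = (k + 3)*(k^2 + 2*k) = k*(k + 3)*(k + 2)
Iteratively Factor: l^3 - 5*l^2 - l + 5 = (l - 5)*(l^2 - 1) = (l - 5)*(l + 1)*(l - 1)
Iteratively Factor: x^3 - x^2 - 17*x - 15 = (x + 3)*(x^2 - 4*x - 5) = (x + 1)*(x + 3)*(x - 5)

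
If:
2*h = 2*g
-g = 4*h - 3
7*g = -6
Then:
No Solution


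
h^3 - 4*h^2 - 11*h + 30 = (h - 5)*(h - 2)*(h + 3)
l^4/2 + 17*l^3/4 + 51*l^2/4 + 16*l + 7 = (l/2 + 1)*(l + 1)*(l + 2)*(l + 7/2)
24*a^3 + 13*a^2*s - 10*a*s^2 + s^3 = (-8*a + s)*(-3*a + s)*(a + s)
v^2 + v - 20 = (v - 4)*(v + 5)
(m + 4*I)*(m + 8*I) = m^2 + 12*I*m - 32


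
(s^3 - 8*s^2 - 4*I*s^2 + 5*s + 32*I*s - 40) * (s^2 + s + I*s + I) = s^5 - 7*s^4 - 3*I*s^4 + s^3 + 21*I*s^3 - 63*s^2 + 29*I*s^2 - 72*s - 35*I*s - 40*I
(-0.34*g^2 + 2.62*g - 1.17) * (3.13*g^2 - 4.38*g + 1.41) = -1.0642*g^4 + 9.6898*g^3 - 15.6171*g^2 + 8.8188*g - 1.6497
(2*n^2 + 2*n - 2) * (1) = 2*n^2 + 2*n - 2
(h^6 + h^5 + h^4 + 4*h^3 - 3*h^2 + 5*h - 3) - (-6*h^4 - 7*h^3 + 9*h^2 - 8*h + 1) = h^6 + h^5 + 7*h^4 + 11*h^3 - 12*h^2 + 13*h - 4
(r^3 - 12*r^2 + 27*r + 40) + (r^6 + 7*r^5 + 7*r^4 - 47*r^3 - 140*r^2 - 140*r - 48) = r^6 + 7*r^5 + 7*r^4 - 46*r^3 - 152*r^2 - 113*r - 8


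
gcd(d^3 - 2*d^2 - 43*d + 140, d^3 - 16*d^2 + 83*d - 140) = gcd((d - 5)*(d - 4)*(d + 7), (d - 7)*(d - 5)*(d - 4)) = d^2 - 9*d + 20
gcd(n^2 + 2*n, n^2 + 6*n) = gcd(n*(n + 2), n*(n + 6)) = n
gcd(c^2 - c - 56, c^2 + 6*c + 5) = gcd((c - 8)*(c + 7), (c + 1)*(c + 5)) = 1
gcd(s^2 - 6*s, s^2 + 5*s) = s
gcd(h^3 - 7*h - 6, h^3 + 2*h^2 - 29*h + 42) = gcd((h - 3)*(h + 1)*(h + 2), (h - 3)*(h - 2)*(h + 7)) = h - 3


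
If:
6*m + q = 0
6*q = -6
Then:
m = 1/6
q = -1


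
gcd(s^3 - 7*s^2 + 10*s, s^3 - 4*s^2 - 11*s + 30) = s^2 - 7*s + 10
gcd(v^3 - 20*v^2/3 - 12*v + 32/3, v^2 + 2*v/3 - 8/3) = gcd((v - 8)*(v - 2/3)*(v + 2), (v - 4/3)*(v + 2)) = v + 2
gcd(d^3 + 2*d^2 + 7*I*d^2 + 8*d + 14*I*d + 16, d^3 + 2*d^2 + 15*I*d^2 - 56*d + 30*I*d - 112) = d^2 + d*(2 + 8*I) + 16*I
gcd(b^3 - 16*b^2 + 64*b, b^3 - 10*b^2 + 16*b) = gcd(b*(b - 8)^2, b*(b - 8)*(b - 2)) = b^2 - 8*b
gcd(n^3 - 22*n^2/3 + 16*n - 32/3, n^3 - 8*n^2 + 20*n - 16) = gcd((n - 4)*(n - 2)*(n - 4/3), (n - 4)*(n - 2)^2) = n^2 - 6*n + 8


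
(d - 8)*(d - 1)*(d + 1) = d^3 - 8*d^2 - d + 8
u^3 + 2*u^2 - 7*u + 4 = (u - 1)^2*(u + 4)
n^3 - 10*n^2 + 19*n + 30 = (n - 6)*(n - 5)*(n + 1)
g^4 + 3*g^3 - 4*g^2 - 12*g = g*(g - 2)*(g + 2)*(g + 3)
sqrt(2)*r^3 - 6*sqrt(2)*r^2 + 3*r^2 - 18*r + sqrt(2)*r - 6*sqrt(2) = (r - 6)*(r + sqrt(2))*(sqrt(2)*r + 1)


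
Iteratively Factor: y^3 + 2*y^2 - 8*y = (y)*(y^2 + 2*y - 8) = y*(y + 4)*(y - 2)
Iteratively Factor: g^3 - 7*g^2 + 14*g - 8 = (g - 1)*(g^2 - 6*g + 8) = (g - 2)*(g - 1)*(g - 4)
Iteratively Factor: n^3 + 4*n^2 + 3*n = (n)*(n^2 + 4*n + 3) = n*(n + 3)*(n + 1)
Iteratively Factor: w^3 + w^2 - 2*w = (w - 1)*(w^2 + 2*w) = (w - 1)*(w + 2)*(w)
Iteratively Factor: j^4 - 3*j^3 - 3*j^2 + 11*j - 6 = (j - 1)*(j^3 - 2*j^2 - 5*j + 6) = (j - 1)*(j + 2)*(j^2 - 4*j + 3) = (j - 1)^2*(j + 2)*(j - 3)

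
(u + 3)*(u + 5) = u^2 + 8*u + 15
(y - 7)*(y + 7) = y^2 - 49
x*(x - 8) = x^2 - 8*x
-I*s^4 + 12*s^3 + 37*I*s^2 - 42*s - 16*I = (s + I)*(s + 2*I)*(s + 8*I)*(-I*s + 1)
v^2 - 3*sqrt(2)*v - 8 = (v - 4*sqrt(2))*(v + sqrt(2))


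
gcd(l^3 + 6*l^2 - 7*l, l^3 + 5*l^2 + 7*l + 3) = 1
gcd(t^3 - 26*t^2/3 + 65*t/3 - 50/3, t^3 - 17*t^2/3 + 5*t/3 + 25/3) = t^2 - 20*t/3 + 25/3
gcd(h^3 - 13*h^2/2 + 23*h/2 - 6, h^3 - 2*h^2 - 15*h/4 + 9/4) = 1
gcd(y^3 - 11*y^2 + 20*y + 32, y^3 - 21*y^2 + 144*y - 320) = y - 8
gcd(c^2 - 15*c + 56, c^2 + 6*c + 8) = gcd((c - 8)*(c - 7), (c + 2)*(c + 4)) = 1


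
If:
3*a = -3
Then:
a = -1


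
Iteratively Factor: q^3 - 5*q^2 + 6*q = (q)*(q^2 - 5*q + 6) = q*(q - 3)*(q - 2)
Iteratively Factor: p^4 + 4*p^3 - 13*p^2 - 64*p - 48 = (p + 4)*(p^3 - 13*p - 12) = (p + 3)*(p + 4)*(p^2 - 3*p - 4) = (p + 1)*(p + 3)*(p + 4)*(p - 4)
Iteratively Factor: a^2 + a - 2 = (a + 2)*(a - 1)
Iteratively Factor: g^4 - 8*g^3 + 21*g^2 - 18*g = (g)*(g^3 - 8*g^2 + 21*g - 18) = g*(g - 2)*(g^2 - 6*g + 9) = g*(g - 3)*(g - 2)*(g - 3)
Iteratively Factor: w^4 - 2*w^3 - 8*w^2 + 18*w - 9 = (w - 1)*(w^3 - w^2 - 9*w + 9) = (w - 3)*(w - 1)*(w^2 + 2*w - 3) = (w - 3)*(w - 1)^2*(w + 3)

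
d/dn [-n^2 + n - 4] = 1 - 2*n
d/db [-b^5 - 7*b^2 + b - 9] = -5*b^4 - 14*b + 1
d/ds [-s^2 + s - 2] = 1 - 2*s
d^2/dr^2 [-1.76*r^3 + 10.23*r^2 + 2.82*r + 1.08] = 20.46 - 10.56*r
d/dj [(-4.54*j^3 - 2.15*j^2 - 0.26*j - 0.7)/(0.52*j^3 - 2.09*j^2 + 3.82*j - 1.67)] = (10.6066*j^4 - 34.4152*j^3 + 15.081*j^2 + 4.255*j + 3.1082)/(0.2704*j^6 - 2.1736*j^5 + 8.3409*j^4 - 17.7044*j^3 + 21.573*j^2 - 12.7588*j + 2.7889)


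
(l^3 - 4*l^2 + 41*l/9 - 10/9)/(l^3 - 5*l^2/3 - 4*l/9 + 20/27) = 3*(3*l^2 - 7*l + 2)/(9*l^2 - 4)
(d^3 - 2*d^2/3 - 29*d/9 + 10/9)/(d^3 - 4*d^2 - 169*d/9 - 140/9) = (3*d^2 - 7*d + 2)/(3*d^2 - 17*d - 28)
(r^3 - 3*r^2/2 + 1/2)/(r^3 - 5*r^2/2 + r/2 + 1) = (r - 1)/(r - 2)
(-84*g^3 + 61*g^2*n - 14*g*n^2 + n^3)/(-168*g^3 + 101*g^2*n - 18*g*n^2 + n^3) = (4*g - n)/(8*g - n)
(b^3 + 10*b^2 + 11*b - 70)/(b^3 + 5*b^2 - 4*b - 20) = (b + 7)/(b + 2)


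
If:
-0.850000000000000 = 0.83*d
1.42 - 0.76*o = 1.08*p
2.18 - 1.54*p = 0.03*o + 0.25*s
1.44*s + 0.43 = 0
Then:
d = -1.02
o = -0.22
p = 1.47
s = -0.30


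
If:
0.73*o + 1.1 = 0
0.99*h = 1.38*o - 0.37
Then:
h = -2.47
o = -1.51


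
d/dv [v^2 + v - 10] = 2*v + 1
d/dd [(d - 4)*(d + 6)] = 2*d + 2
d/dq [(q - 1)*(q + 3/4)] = 2*q - 1/4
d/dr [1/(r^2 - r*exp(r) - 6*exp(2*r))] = (r*exp(r) - 2*r + 12*exp(2*r) + exp(r))/(-r^2 + r*exp(r) + 6*exp(2*r))^2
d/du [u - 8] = 1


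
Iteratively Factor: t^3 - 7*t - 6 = (t + 1)*(t^2 - t - 6) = (t - 3)*(t + 1)*(t + 2)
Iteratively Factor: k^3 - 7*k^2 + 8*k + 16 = (k + 1)*(k^2 - 8*k + 16) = (k - 4)*(k + 1)*(k - 4)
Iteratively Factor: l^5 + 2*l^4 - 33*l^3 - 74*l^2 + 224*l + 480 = (l - 3)*(l^4 + 5*l^3 - 18*l^2 - 128*l - 160) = (l - 5)*(l - 3)*(l^3 + 10*l^2 + 32*l + 32) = (l - 5)*(l - 3)*(l + 4)*(l^2 + 6*l + 8) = (l - 5)*(l - 3)*(l + 2)*(l + 4)*(l + 4)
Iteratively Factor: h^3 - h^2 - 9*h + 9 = (h - 3)*(h^2 + 2*h - 3) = (h - 3)*(h + 3)*(h - 1)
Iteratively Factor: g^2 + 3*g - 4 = (g - 1)*(g + 4)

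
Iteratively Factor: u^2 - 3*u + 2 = (u - 1)*(u - 2)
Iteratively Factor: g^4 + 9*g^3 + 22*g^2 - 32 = (g + 4)*(g^3 + 5*g^2 + 2*g - 8) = (g - 1)*(g + 4)*(g^2 + 6*g + 8) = (g - 1)*(g + 2)*(g + 4)*(g + 4)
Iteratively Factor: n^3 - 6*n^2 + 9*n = (n - 3)*(n^2 - 3*n) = (n - 3)^2*(n)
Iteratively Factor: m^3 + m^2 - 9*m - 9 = (m + 3)*(m^2 - 2*m - 3) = (m - 3)*(m + 3)*(m + 1)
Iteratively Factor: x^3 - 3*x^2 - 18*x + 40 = (x - 2)*(x^2 - x - 20) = (x - 2)*(x + 4)*(x - 5)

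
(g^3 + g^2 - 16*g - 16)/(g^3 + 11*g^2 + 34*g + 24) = (g - 4)/(g + 6)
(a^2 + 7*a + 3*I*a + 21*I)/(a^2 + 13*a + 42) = (a + 3*I)/(a + 6)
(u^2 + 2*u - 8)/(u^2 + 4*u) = (u - 2)/u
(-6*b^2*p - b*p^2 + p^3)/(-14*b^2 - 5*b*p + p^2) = p*(-3*b + p)/(-7*b + p)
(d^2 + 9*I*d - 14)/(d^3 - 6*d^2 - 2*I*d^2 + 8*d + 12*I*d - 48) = (d + 7*I)/(d^2 + d*(-6 - 4*I) + 24*I)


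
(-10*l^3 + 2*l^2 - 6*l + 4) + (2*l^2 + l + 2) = -10*l^3 + 4*l^2 - 5*l + 6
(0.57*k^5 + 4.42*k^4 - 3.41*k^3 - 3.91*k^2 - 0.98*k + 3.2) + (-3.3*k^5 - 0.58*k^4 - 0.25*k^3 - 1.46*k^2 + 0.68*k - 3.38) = -2.73*k^5 + 3.84*k^4 - 3.66*k^3 - 5.37*k^2 - 0.3*k - 0.18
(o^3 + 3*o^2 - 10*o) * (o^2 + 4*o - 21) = o^5 + 7*o^4 - 19*o^3 - 103*o^2 + 210*o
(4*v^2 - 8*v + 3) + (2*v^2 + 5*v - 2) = 6*v^2 - 3*v + 1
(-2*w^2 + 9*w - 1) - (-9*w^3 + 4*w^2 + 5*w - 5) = 9*w^3 - 6*w^2 + 4*w + 4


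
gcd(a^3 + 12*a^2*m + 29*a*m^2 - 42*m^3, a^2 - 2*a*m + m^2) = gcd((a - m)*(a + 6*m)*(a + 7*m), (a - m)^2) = a - m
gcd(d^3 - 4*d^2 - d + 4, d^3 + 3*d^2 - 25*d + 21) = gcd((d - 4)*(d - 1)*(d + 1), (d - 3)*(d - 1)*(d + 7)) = d - 1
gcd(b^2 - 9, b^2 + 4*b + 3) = b + 3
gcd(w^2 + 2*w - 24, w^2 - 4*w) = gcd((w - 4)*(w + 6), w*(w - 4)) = w - 4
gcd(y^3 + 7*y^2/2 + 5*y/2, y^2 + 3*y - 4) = 1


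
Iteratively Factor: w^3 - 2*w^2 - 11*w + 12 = (w + 3)*(w^2 - 5*w + 4) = (w - 1)*(w + 3)*(w - 4)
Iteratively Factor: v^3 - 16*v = (v)*(v^2 - 16) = v*(v - 4)*(v + 4)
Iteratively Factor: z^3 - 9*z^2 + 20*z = (z)*(z^2 - 9*z + 20) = z*(z - 4)*(z - 5)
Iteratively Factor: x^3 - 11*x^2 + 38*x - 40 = (x - 5)*(x^2 - 6*x + 8) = (x - 5)*(x - 2)*(x - 4)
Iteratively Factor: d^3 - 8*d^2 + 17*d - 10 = (d - 5)*(d^2 - 3*d + 2) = (d - 5)*(d - 2)*(d - 1)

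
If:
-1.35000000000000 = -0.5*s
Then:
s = 2.70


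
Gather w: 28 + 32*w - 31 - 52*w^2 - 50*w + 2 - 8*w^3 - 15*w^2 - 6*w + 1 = -8*w^3 - 67*w^2 - 24*w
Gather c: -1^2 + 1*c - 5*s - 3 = c - 5*s - 4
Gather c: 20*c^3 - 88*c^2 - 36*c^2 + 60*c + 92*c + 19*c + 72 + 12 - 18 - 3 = 20*c^3 - 124*c^2 + 171*c + 63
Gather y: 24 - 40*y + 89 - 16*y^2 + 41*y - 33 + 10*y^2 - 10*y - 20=-6*y^2 - 9*y + 60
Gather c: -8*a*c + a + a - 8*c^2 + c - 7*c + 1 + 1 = 2*a - 8*c^2 + c*(-8*a - 6) + 2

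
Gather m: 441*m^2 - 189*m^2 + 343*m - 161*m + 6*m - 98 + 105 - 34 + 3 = 252*m^2 + 188*m - 24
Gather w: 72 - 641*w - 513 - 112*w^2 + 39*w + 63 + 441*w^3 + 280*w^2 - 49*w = 441*w^3 + 168*w^2 - 651*w - 378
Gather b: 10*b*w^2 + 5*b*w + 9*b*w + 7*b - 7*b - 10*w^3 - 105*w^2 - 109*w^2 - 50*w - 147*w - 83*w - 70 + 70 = b*(10*w^2 + 14*w) - 10*w^3 - 214*w^2 - 280*w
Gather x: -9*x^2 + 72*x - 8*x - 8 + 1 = -9*x^2 + 64*x - 7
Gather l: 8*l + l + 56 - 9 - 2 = 9*l + 45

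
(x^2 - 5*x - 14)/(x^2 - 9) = (x^2 - 5*x - 14)/(x^2 - 9)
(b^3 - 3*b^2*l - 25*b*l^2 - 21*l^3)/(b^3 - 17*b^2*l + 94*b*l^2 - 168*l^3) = (b^2 + 4*b*l + 3*l^2)/(b^2 - 10*b*l + 24*l^2)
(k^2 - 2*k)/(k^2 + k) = (k - 2)/(k + 1)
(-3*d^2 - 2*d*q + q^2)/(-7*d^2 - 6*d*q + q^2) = (-3*d + q)/(-7*d + q)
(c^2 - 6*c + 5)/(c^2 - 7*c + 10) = (c - 1)/(c - 2)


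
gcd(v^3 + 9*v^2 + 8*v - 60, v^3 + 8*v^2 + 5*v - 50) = v^2 + 3*v - 10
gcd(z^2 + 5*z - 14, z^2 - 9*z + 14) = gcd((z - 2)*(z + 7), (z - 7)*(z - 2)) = z - 2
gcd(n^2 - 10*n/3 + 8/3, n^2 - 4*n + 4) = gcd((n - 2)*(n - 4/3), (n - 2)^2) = n - 2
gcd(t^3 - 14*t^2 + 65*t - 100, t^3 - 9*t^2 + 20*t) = t^2 - 9*t + 20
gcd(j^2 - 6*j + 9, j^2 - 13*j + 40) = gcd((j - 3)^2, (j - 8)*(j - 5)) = 1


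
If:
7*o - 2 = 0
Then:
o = 2/7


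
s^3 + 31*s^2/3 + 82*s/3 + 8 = (s + 1/3)*(s + 4)*(s + 6)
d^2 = d^2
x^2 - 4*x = x*(x - 4)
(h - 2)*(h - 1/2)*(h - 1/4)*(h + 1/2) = h^4 - 9*h^3/4 + h^2/4 + 9*h/16 - 1/8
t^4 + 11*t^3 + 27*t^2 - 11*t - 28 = (t - 1)*(t + 1)*(t + 4)*(t + 7)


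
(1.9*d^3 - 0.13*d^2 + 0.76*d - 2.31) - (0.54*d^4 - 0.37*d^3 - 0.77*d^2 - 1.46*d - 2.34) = -0.54*d^4 + 2.27*d^3 + 0.64*d^2 + 2.22*d + 0.0299999999999998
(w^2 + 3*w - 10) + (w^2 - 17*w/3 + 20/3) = 2*w^2 - 8*w/3 - 10/3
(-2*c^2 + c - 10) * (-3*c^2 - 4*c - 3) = 6*c^4 + 5*c^3 + 32*c^2 + 37*c + 30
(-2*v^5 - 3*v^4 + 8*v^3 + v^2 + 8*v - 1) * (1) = -2*v^5 - 3*v^4 + 8*v^3 + v^2 + 8*v - 1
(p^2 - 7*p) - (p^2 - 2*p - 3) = 3 - 5*p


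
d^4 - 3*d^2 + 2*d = d*(d - 1)^2*(d + 2)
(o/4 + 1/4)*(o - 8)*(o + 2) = o^3/4 - 5*o^2/4 - 11*o/2 - 4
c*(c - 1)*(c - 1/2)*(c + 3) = c^4 + 3*c^3/2 - 4*c^2 + 3*c/2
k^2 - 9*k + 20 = (k - 5)*(k - 4)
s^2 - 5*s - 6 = (s - 6)*(s + 1)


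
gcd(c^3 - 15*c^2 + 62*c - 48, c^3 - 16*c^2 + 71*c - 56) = c^2 - 9*c + 8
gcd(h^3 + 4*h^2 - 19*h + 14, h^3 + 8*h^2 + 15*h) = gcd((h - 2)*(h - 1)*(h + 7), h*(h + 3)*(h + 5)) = 1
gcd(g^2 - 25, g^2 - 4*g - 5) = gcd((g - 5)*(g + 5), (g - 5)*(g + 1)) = g - 5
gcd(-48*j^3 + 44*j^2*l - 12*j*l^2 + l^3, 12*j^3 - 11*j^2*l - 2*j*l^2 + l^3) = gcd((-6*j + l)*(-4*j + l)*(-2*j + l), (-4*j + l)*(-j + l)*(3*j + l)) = 4*j - l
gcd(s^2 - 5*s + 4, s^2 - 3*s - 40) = 1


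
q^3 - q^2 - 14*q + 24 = (q - 3)*(q - 2)*(q + 4)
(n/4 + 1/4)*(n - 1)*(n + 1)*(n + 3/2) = n^4/4 + 5*n^3/8 + n^2/8 - 5*n/8 - 3/8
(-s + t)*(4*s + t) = -4*s^2 + 3*s*t + t^2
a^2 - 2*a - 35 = (a - 7)*(a + 5)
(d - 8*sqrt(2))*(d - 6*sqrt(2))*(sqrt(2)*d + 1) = sqrt(2)*d^3 - 27*d^2 + 82*sqrt(2)*d + 96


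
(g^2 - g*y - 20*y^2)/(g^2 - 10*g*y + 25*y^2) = (-g - 4*y)/(-g + 5*y)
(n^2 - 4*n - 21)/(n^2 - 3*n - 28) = (n + 3)/(n + 4)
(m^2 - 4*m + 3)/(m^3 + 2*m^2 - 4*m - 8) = (m^2 - 4*m + 3)/(m^3 + 2*m^2 - 4*m - 8)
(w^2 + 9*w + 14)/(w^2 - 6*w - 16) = (w + 7)/(w - 8)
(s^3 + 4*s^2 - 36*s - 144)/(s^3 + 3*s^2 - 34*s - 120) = (s + 6)/(s + 5)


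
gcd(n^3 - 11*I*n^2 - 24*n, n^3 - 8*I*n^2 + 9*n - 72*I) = n^2 - 11*I*n - 24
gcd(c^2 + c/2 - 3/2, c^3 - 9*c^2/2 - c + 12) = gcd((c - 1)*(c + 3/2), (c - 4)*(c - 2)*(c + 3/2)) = c + 3/2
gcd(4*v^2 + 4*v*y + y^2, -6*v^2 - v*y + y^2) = 2*v + y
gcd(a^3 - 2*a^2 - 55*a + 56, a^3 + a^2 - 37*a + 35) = a^2 + 6*a - 7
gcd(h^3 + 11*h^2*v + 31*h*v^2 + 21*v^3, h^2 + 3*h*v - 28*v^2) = h + 7*v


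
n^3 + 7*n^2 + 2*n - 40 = (n - 2)*(n + 4)*(n + 5)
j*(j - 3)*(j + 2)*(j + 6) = j^4 + 5*j^3 - 12*j^2 - 36*j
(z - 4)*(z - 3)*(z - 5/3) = z^3 - 26*z^2/3 + 71*z/3 - 20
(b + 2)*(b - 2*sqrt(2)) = b^2 - 2*sqrt(2)*b + 2*b - 4*sqrt(2)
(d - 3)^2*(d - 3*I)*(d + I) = d^4 - 6*d^3 - 2*I*d^3 + 12*d^2 + 12*I*d^2 - 18*d - 18*I*d + 27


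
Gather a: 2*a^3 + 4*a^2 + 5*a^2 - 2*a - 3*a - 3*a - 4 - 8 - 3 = 2*a^3 + 9*a^2 - 8*a - 15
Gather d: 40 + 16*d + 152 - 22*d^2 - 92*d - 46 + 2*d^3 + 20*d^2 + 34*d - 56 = 2*d^3 - 2*d^2 - 42*d + 90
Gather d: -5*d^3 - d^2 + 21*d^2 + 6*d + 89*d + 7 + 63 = -5*d^3 + 20*d^2 + 95*d + 70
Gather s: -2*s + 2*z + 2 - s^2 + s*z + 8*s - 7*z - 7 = -s^2 + s*(z + 6) - 5*z - 5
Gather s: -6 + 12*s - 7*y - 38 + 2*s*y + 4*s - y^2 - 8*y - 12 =s*(2*y + 16) - y^2 - 15*y - 56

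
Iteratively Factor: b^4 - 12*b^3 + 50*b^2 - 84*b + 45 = (b - 5)*(b^3 - 7*b^2 + 15*b - 9) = (b - 5)*(b - 3)*(b^2 - 4*b + 3) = (b - 5)*(b - 3)*(b - 1)*(b - 3)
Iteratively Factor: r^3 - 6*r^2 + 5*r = (r)*(r^2 - 6*r + 5) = r*(r - 5)*(r - 1)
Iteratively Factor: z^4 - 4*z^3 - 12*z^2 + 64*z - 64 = (z + 4)*(z^3 - 8*z^2 + 20*z - 16) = (z - 4)*(z + 4)*(z^2 - 4*z + 4) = (z - 4)*(z - 2)*(z + 4)*(z - 2)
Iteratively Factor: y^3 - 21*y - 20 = (y + 4)*(y^2 - 4*y - 5) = (y + 1)*(y + 4)*(y - 5)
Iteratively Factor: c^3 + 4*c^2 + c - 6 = (c + 2)*(c^2 + 2*c - 3) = (c + 2)*(c + 3)*(c - 1)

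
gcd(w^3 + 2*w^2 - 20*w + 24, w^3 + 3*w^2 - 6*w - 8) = w - 2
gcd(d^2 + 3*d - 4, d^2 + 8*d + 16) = d + 4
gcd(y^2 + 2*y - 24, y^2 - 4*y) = y - 4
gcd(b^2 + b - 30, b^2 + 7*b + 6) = b + 6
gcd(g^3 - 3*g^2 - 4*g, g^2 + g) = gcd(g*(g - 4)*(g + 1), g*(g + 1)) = g^2 + g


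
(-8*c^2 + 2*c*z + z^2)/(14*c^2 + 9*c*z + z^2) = (-8*c^2 + 2*c*z + z^2)/(14*c^2 + 9*c*z + z^2)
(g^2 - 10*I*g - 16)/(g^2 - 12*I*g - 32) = (g - 2*I)/(g - 4*I)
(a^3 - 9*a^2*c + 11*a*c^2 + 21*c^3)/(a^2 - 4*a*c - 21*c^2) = (a^2 - 2*a*c - 3*c^2)/(a + 3*c)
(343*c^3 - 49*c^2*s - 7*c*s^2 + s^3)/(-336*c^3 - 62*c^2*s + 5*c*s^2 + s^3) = (49*c^2 - 14*c*s + s^2)/(-48*c^2 - 2*c*s + s^2)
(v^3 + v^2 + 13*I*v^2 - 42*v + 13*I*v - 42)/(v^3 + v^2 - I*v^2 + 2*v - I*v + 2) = (v^2 + 13*I*v - 42)/(v^2 - I*v + 2)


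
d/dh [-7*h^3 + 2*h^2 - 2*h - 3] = -21*h^2 + 4*h - 2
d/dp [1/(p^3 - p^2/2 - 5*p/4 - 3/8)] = 16*(-12*p^2 + 4*p + 5)/(-8*p^3 + 4*p^2 + 10*p + 3)^2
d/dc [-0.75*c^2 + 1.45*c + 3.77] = 1.45 - 1.5*c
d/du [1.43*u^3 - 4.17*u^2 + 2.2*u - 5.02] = 4.29*u^2 - 8.34*u + 2.2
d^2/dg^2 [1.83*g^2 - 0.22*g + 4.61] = 3.66000000000000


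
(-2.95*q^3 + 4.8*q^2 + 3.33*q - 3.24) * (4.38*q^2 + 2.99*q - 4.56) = -12.921*q^5 + 12.2035*q^4 + 42.3894*q^3 - 26.1225*q^2 - 24.8724*q + 14.7744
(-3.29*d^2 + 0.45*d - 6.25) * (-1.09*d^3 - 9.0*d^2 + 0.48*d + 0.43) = 3.5861*d^5 + 29.1195*d^4 + 1.1833*d^3 + 55.0513*d^2 - 2.8065*d - 2.6875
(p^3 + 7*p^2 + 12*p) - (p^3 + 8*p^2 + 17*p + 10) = -p^2 - 5*p - 10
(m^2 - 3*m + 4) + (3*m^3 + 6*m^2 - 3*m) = 3*m^3 + 7*m^2 - 6*m + 4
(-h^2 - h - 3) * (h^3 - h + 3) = -h^5 - h^4 - 2*h^3 - 2*h^2 - 9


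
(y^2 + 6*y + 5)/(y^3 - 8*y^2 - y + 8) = (y + 5)/(y^2 - 9*y + 8)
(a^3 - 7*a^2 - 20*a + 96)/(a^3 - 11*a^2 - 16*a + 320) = (a^2 + a - 12)/(a^2 - 3*a - 40)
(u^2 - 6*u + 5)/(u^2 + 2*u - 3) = (u - 5)/(u + 3)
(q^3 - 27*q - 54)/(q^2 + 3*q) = q - 3 - 18/q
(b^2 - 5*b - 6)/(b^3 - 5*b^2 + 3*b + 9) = (b - 6)/(b^2 - 6*b + 9)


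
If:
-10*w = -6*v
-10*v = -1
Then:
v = 1/10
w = 3/50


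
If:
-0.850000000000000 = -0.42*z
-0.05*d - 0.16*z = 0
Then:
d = -6.48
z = 2.02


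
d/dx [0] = 0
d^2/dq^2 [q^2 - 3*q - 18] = 2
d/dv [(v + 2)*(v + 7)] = 2*v + 9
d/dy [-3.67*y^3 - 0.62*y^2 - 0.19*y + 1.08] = -11.01*y^2 - 1.24*y - 0.19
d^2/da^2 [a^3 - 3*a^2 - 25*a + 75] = 6*a - 6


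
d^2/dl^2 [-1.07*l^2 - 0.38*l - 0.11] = -2.14000000000000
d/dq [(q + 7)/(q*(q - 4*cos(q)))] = (-4*q^2*sin(q) - q^2 - 28*q*sin(q) - 14*q + 28*cos(q))/(q^2*(q - 4*cos(q))^2)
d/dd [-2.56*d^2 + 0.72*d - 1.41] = 0.72 - 5.12*d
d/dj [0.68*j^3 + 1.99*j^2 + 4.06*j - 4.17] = 2.04*j^2 + 3.98*j + 4.06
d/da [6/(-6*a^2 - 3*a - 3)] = 2*(4*a + 1)/(2*a^2 + a + 1)^2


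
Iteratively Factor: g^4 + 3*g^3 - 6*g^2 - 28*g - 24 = (g + 2)*(g^3 + g^2 - 8*g - 12) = (g + 2)^2*(g^2 - g - 6) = (g - 3)*(g + 2)^2*(g + 2)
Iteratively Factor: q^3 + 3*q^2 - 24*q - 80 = (q + 4)*(q^2 - q - 20) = (q - 5)*(q + 4)*(q + 4)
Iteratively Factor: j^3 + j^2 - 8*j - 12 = (j - 3)*(j^2 + 4*j + 4) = (j - 3)*(j + 2)*(j + 2)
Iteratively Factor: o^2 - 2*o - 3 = (o + 1)*(o - 3)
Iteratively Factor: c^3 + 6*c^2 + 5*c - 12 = (c + 3)*(c^2 + 3*c - 4) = (c + 3)*(c + 4)*(c - 1)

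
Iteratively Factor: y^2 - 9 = (y + 3)*(y - 3)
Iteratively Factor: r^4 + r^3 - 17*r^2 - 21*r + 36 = (r + 3)*(r^3 - 2*r^2 - 11*r + 12) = (r + 3)^2*(r^2 - 5*r + 4) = (r - 4)*(r + 3)^2*(r - 1)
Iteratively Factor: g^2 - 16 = (g - 4)*(g + 4)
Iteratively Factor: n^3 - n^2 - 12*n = (n)*(n^2 - n - 12) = n*(n + 3)*(n - 4)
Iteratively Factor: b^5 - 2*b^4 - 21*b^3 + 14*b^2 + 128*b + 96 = (b + 3)*(b^4 - 5*b^3 - 6*b^2 + 32*b + 32) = (b - 4)*(b + 3)*(b^3 - b^2 - 10*b - 8) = (b - 4)^2*(b + 3)*(b^2 + 3*b + 2) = (b - 4)^2*(b + 2)*(b + 3)*(b + 1)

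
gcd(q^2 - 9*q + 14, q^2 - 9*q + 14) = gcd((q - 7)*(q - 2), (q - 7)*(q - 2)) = q^2 - 9*q + 14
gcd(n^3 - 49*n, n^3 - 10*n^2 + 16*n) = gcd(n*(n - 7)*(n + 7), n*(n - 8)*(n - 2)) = n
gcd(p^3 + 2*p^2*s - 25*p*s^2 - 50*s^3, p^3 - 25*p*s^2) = p^2 - 25*s^2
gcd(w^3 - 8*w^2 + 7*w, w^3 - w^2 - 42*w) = w^2 - 7*w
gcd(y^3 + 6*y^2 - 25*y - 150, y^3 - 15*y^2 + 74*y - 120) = y - 5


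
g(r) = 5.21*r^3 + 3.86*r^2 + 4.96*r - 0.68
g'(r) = 15.63*r^2 + 7.72*r + 4.96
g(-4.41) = -394.33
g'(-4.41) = 274.89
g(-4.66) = -467.20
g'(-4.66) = 308.40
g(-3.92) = -274.64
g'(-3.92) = 214.87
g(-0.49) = -2.80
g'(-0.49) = 4.93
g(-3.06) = -128.99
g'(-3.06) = 127.69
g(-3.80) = -249.67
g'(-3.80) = 201.32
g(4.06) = 431.76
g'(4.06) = 293.94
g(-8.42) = -2878.88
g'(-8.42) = 1048.07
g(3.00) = 189.61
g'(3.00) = 168.79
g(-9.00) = -3530.75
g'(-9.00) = 1201.51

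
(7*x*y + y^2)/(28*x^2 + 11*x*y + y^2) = y/(4*x + y)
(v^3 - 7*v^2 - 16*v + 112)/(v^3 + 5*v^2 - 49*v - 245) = (v^2 - 16)/(v^2 + 12*v + 35)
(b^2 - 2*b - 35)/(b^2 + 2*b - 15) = (b - 7)/(b - 3)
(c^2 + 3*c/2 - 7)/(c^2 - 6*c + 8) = (c + 7/2)/(c - 4)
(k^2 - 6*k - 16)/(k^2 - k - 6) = (k - 8)/(k - 3)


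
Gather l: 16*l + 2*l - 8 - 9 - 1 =18*l - 18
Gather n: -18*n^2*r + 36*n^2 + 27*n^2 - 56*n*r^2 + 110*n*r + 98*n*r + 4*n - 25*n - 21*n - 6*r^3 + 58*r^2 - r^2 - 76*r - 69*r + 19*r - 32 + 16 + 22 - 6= n^2*(63 - 18*r) + n*(-56*r^2 + 208*r - 42) - 6*r^3 + 57*r^2 - 126*r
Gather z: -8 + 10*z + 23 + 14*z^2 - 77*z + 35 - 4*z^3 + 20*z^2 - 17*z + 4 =-4*z^3 + 34*z^2 - 84*z + 54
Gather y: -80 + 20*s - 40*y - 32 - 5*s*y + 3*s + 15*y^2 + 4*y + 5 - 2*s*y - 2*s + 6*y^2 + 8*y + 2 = 21*s + 21*y^2 + y*(-7*s - 28) - 105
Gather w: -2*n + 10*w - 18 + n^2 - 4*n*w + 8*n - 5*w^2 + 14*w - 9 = n^2 + 6*n - 5*w^2 + w*(24 - 4*n) - 27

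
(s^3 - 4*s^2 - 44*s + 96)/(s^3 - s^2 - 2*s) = (s^2 - 2*s - 48)/(s*(s + 1))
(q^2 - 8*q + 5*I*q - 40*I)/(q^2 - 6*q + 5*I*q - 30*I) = (q - 8)/(q - 6)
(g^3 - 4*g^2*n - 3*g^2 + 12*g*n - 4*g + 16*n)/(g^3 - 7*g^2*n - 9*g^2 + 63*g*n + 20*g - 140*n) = (g^2 - 4*g*n + g - 4*n)/(g^2 - 7*g*n - 5*g + 35*n)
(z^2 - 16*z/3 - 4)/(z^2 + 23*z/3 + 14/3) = (z - 6)/(z + 7)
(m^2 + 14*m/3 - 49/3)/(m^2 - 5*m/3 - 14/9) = 3*(m + 7)/(3*m + 2)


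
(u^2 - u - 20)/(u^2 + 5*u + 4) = (u - 5)/(u + 1)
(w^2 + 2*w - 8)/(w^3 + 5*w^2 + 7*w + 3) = (w^2 + 2*w - 8)/(w^3 + 5*w^2 + 7*w + 3)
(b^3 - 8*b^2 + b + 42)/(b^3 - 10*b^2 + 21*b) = (b + 2)/b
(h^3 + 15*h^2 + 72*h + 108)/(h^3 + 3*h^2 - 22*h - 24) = (h^2 + 9*h + 18)/(h^2 - 3*h - 4)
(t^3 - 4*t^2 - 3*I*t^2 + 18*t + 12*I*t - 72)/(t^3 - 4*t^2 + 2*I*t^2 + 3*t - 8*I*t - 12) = (t - 6*I)/(t - I)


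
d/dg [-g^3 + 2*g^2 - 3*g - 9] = -3*g^2 + 4*g - 3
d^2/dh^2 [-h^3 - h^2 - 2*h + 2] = -6*h - 2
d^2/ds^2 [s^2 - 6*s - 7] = 2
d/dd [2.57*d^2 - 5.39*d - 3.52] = 5.14*d - 5.39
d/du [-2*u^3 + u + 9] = 1 - 6*u^2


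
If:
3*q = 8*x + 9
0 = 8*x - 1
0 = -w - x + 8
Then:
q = 10/3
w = 63/8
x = 1/8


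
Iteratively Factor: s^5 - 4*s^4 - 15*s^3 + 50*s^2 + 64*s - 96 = (s + 2)*(s^4 - 6*s^3 - 3*s^2 + 56*s - 48) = (s + 2)*(s + 3)*(s^3 - 9*s^2 + 24*s - 16) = (s - 4)*(s + 2)*(s + 3)*(s^2 - 5*s + 4) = (s - 4)^2*(s + 2)*(s + 3)*(s - 1)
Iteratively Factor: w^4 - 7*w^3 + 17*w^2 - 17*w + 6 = (w - 1)*(w^3 - 6*w^2 + 11*w - 6) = (w - 2)*(w - 1)*(w^2 - 4*w + 3) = (w - 3)*(w - 2)*(w - 1)*(w - 1)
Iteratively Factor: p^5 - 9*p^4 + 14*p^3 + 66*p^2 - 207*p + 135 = (p - 1)*(p^4 - 8*p^3 + 6*p^2 + 72*p - 135) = (p - 1)*(p + 3)*(p^3 - 11*p^2 + 39*p - 45) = (p - 5)*(p - 1)*(p + 3)*(p^2 - 6*p + 9) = (p - 5)*(p - 3)*(p - 1)*(p + 3)*(p - 3)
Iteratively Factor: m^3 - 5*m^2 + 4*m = (m - 4)*(m^2 - m) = m*(m - 4)*(m - 1)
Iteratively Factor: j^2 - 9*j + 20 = (j - 5)*(j - 4)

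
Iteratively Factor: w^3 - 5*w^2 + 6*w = (w - 3)*(w^2 - 2*w) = (w - 3)*(w - 2)*(w)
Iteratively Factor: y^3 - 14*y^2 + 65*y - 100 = (y - 4)*(y^2 - 10*y + 25) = (y - 5)*(y - 4)*(y - 5)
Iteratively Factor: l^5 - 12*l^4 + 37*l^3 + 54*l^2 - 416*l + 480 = (l - 2)*(l^4 - 10*l^3 + 17*l^2 + 88*l - 240) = (l - 2)*(l + 3)*(l^3 - 13*l^2 + 56*l - 80) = (l - 5)*(l - 2)*(l + 3)*(l^2 - 8*l + 16) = (l - 5)*(l - 4)*(l - 2)*(l + 3)*(l - 4)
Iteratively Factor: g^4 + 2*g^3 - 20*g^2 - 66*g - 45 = (g - 5)*(g^3 + 7*g^2 + 15*g + 9) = (g - 5)*(g + 3)*(g^2 + 4*g + 3) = (g - 5)*(g + 3)^2*(g + 1)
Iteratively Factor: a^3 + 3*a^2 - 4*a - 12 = (a + 3)*(a^2 - 4) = (a + 2)*(a + 3)*(a - 2)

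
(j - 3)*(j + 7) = j^2 + 4*j - 21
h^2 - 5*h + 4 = (h - 4)*(h - 1)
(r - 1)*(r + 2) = r^2 + r - 2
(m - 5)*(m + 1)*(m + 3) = m^3 - m^2 - 17*m - 15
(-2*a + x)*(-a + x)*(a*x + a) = 2*a^3*x + 2*a^3 - 3*a^2*x^2 - 3*a^2*x + a*x^3 + a*x^2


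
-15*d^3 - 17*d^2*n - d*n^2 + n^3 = (-5*d + n)*(d + n)*(3*d + n)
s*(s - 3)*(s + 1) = s^3 - 2*s^2 - 3*s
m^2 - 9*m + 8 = (m - 8)*(m - 1)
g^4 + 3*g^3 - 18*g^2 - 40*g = g*(g - 4)*(g + 2)*(g + 5)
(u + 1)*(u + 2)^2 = u^3 + 5*u^2 + 8*u + 4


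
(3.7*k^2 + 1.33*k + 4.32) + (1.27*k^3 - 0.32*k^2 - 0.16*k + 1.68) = 1.27*k^3 + 3.38*k^2 + 1.17*k + 6.0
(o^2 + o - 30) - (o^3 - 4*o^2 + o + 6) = -o^3 + 5*o^2 - 36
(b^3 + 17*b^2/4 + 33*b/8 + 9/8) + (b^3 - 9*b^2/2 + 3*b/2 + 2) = 2*b^3 - b^2/4 + 45*b/8 + 25/8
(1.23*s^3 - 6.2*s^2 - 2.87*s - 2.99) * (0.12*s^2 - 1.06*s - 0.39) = 0.1476*s^5 - 2.0478*s^4 + 5.7479*s^3 + 5.1014*s^2 + 4.2887*s + 1.1661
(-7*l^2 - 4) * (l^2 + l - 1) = -7*l^4 - 7*l^3 + 3*l^2 - 4*l + 4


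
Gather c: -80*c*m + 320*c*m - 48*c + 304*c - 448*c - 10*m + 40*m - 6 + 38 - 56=c*(240*m - 192) + 30*m - 24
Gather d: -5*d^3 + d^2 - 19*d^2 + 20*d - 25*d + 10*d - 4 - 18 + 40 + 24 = -5*d^3 - 18*d^2 + 5*d + 42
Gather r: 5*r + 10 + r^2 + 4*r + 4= r^2 + 9*r + 14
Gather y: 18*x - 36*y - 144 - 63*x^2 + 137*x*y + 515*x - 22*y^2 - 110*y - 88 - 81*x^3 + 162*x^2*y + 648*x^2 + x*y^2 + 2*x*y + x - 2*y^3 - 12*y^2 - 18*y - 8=-81*x^3 + 585*x^2 + 534*x - 2*y^3 + y^2*(x - 34) + y*(162*x^2 + 139*x - 164) - 240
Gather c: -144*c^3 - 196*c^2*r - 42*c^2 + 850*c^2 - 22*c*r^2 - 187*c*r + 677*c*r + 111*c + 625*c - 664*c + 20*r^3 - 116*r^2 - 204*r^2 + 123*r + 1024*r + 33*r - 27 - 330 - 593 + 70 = -144*c^3 + c^2*(808 - 196*r) + c*(-22*r^2 + 490*r + 72) + 20*r^3 - 320*r^2 + 1180*r - 880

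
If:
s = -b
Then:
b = -s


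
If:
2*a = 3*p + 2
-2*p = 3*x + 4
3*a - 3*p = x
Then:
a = -2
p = -2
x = 0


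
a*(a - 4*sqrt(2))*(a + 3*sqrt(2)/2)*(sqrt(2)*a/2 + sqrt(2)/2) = sqrt(2)*a^4/2 - 5*a^3/2 + sqrt(2)*a^3/2 - 6*sqrt(2)*a^2 - 5*a^2/2 - 6*sqrt(2)*a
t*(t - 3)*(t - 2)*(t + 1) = t^4 - 4*t^3 + t^2 + 6*t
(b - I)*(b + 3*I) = b^2 + 2*I*b + 3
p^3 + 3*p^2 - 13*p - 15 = (p - 3)*(p + 1)*(p + 5)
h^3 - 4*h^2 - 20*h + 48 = (h - 6)*(h - 2)*(h + 4)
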